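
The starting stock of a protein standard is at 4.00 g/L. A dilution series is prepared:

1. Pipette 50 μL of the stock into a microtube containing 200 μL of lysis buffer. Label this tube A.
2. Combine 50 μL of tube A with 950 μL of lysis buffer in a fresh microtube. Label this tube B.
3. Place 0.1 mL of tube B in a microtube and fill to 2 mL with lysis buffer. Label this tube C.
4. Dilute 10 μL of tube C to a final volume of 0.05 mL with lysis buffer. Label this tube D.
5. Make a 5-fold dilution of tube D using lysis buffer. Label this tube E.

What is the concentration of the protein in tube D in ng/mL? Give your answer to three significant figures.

Step 1: 50 μL + 200 μL = 250 μL total → factor 250/50 = 5
Step 2: 50 μL + 950 μL = 1000 μL total → factor 1000/50 = 20
Step 3: 0.1 mL brought to 2 mL → factor 2/0.1 = 20
Step 4: 10 μL brought to 0.05 mL → factor 50/10 = 5
Dilution factor through tube D = 5 × 20 × 20 × 5 = 10000
[tube D] = 4.00 g/L / 10000 = 0.0004000 g/L = 400 ng/mL

400 ng/mL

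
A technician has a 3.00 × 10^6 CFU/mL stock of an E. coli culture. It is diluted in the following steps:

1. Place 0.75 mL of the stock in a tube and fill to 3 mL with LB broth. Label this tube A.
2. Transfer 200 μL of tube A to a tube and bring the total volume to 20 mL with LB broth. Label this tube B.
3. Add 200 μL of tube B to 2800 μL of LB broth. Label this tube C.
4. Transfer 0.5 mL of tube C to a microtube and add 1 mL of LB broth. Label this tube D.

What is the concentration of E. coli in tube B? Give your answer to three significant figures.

7.50 × 10^3 CFU/mL

Step 1: 0.75 mL brought to 3 mL → factor 3/0.75 = 4
Step 2: 200 μL brought to 20 mL → factor 20000/200 = 100
Dilution factor through tube B = 4 × 100 = 400
[tube B] = 3.00 × 10^6 CFU/mL / 400 = 7.50 × 10^3 CFU/mL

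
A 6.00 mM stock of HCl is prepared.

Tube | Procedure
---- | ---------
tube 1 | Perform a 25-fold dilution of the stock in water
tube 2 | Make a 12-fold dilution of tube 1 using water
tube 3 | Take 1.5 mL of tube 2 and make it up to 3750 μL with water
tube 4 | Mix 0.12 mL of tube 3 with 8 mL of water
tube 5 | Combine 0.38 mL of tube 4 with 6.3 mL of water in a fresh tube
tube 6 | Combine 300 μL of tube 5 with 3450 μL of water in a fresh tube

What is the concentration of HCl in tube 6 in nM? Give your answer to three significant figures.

0.538 nM

Step 1: 25-fold → factor 25
Step 2: 12-fold → factor 12
Step 3: 1.5 mL brought to 3750 μL → factor 3.75/1.5 = 2.5
Step 4: 0.12 mL + 8 mL = 8.12 mL total → factor 8.12/0.12 = 67.667
Step 5: 0.38 mL + 6.3 mL = 6.68 mL total → factor 6.68/0.38 = 17.579
Step 6: 300 μL + 3450 μL = 3750 μL total → factor 3750/300 = 12.5
Overall dilution factor = 25 × 12 × 2.5 × 67.667 × 17.579 × 12.5 = 1.1152 × 10^7
Final = 6.00 mM / 1.1152 × 10^7 = 5.380 × 10^-7 mM = 0.538 nM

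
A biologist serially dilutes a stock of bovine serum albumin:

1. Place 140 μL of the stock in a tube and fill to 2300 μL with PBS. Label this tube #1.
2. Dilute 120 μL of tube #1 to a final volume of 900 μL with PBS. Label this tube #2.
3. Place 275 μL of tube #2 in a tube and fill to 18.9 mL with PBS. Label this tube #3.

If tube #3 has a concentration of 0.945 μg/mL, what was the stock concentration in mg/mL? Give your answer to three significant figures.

Step 1: 140 μL brought to 2300 μL → factor 2300/140 = 16.429
Step 2: 120 μL brought to 900 μL → factor 900/120 = 7.5
Step 3: 275 μL brought to 18.9 mL → factor 18900/275 = 68.727
Overall dilution factor = 16.429 × 7.5 × 68.727 = 8468.2
Stock = 0.945 μg/mL × 8468.2 = 8002 μg/mL = 8.00 mg/mL

8.00 mg/mL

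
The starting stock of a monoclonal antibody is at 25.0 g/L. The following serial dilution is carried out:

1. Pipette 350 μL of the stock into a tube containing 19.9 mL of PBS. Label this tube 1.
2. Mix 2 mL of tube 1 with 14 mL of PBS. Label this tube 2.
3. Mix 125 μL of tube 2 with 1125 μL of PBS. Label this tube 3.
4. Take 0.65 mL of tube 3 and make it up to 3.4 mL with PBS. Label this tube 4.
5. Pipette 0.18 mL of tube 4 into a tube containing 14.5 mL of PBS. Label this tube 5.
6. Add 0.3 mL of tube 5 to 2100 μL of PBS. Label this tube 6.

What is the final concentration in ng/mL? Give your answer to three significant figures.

Step 1: 350 μL + 19.9 mL = 20250 μL total → factor 20250/350 = 57.857
Step 2: 2 mL + 14 mL = 16 mL total → factor 16/2 = 8
Step 3: 125 μL + 1125 μL = 1250 μL total → factor 1250/125 = 10
Step 4: 0.65 mL brought to 3.4 mL → factor 3.4/0.65 = 5.2308
Step 5: 0.18 mL + 14.5 mL = 14.68 mL total → factor 14.68/0.18 = 81.556
Step 6: 0.3 mL + 2100 μL = 2.4 mL total → factor 2.4/0.3 = 8
Overall dilution factor = 57.857 × 8 × 10 × 5.2308 × 81.556 × 8 = 1.5796 × 10^7
Final = 25.0 g/L / 1.5796 × 10^7 = 1.583 × 10^-6 g/L = 1.58 ng/mL

1.58 ng/mL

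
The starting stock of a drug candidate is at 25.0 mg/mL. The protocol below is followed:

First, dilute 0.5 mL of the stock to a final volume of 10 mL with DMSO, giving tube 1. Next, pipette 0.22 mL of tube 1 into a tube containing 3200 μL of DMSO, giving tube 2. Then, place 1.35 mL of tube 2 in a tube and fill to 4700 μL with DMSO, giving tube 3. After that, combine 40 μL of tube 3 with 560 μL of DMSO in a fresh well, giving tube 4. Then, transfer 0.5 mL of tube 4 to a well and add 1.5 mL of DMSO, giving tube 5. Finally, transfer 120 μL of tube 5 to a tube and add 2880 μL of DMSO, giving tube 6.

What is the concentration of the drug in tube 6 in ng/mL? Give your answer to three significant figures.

15.4 ng/mL

Step 1: 0.5 mL brought to 10 mL → factor 10/0.5 = 20
Step 2: 0.22 mL + 3200 μL = 3.42 mL total → factor 3.42/0.22 = 15.545
Step 3: 1.35 mL brought to 4700 μL → factor 4.7/1.35 = 3.4815
Step 4: 40 μL + 560 μL = 600 μL total → factor 600/40 = 15
Step 5: 0.5 mL + 1.5 mL = 2 mL total → factor 2/0.5 = 4
Step 6: 120 μL + 2880 μL = 3000 μL total → factor 3000/120 = 25
Overall dilution factor = 20 × 15.545 × 3.4815 × 15 × 4 × 25 = 1.6236 × 10^6
Final = 25.0 mg/mL / 1.6236 × 10^6 = 1.540 × 10^-5 mg/mL = 15.4 ng/mL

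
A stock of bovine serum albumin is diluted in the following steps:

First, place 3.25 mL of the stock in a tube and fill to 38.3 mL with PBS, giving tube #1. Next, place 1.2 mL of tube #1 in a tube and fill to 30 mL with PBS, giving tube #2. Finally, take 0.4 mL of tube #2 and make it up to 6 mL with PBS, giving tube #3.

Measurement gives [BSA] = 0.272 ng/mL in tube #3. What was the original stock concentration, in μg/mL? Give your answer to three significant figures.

Step 1: 3.25 mL brought to 38.3 mL → factor 38.3/3.25 = 11.785
Step 2: 1.2 mL brought to 30 mL → factor 30/1.2 = 25
Step 3: 0.4 mL brought to 6 mL → factor 6/0.4 = 15
Overall dilution factor = 11.785 × 25 × 15 = 4419.2
Stock = 0.272 ng/mL × 4419.2 = 1202 ng/mL = 1.20 μg/mL

1.20 μg/mL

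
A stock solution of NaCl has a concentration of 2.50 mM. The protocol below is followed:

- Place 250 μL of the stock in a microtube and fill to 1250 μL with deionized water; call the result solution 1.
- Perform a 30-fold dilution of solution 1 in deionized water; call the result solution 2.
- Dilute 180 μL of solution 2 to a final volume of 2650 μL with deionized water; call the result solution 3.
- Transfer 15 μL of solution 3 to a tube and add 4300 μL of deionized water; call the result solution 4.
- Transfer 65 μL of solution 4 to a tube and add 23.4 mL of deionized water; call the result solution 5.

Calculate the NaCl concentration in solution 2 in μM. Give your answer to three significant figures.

16.7 μM

Step 1: 250 μL brought to 1250 μL → factor 1250/250 = 5
Step 2: 30-fold → factor 30
Dilution factor through solution 2 = 5 × 30 = 150
[solution 2] = 2.50 mM / 150 = 0.01667 mM = 16.7 μM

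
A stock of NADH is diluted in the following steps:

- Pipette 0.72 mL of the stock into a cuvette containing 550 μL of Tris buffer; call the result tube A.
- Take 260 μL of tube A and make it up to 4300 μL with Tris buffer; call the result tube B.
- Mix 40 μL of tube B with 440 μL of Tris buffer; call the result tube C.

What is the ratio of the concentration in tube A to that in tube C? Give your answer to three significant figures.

198

Step 1: 0.72 mL + 550 μL = 1.27 mL total → factor 1.27/0.72 = 1.7639
Step 2: 260 μL brought to 4300 μL → factor 4300/260 = 16.538
Step 3: 40 μL + 440 μL = 480 μL total → factor 480/40 = 12
Dilution factor to tube A = 1.7639; to tube C = 350.06
[tube A]/[tube C] = (factor to tube C)/(factor to tube A) = 350.06/1.7639 = 198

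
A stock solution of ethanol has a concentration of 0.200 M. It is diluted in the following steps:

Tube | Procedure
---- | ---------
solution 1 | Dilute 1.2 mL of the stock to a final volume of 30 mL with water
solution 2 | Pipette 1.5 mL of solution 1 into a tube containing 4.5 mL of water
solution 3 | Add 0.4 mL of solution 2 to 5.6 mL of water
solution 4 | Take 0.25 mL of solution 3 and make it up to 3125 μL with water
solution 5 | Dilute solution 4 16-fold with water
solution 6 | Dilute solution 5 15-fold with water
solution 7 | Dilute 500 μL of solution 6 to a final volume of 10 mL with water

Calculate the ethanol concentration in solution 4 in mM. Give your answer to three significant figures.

Step 1: 1.2 mL brought to 30 mL → factor 30/1.2 = 25
Step 2: 1.5 mL + 4.5 mL = 6 mL total → factor 6/1.5 = 4
Step 3: 0.4 mL + 5.6 mL = 6 mL total → factor 6/0.4 = 15
Step 4: 0.25 mL brought to 3125 μL → factor 3.125/0.25 = 12.5
Dilution factor through solution 4 = 25 × 4 × 15 × 12.5 = 18750
[solution 4] = 0.200 M / 18750 = 1.067 × 10^-5 M = 0.0107 mM

0.0107 mM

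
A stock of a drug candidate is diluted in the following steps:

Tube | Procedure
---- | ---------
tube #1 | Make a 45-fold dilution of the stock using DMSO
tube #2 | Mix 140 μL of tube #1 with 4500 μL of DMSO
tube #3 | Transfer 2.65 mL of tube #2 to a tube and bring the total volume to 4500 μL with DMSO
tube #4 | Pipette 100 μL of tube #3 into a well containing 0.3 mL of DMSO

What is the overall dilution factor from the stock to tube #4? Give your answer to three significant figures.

1.01 × 10^4

Step 1: 45-fold → factor 45
Step 2: 140 μL + 4500 μL = 4640 μL total → factor 4640/140 = 33.143
Step 3: 2.65 mL brought to 4500 μL → factor 4.5/2.65 = 1.6981
Step 4: 100 μL + 0.3 mL = 400 μL total → factor 400/100 = 4
Overall dilution factor = 45 × 33.143 × 1.6981 × 4 = 10130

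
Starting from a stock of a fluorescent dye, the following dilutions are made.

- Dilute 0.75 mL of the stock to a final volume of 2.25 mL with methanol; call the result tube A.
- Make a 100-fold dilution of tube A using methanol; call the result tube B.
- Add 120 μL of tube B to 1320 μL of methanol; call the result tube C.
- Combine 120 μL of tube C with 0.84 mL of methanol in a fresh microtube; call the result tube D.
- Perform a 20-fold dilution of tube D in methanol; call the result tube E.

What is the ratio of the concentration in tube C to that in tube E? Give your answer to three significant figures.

Step 1: 0.75 mL brought to 2.25 mL → factor 2.25/0.75 = 3
Step 2: 100-fold → factor 100
Step 3: 120 μL + 1320 μL = 1440 μL total → factor 1440/120 = 12
Step 4: 120 μL + 0.84 mL = 960 μL total → factor 960/120 = 8
Step 5: 20-fold → factor 20
Dilution factor to tube C = 3600; to tube E = 5.76 × 10^5
[tube C]/[tube E] = (factor to tube E)/(factor to tube C) = 5.76 × 10^5/3600 = 160

160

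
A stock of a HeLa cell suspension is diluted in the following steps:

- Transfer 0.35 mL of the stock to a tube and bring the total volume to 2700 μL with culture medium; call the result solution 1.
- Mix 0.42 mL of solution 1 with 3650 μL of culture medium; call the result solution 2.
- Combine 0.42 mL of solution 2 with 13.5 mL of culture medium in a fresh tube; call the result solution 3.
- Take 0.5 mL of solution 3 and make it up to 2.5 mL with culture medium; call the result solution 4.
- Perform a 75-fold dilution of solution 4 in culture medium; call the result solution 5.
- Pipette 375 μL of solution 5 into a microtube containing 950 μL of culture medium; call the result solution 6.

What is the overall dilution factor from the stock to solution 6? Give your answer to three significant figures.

Step 1: 0.35 mL brought to 2700 μL → factor 2.7/0.35 = 7.7143
Step 2: 0.42 mL + 3650 μL = 4.07 mL total → factor 4.07/0.42 = 9.6905
Step 3: 0.42 mL + 13.5 mL = 13.92 mL total → factor 13.92/0.42 = 33.143
Step 4: 0.5 mL brought to 2.5 mL → factor 2.5/0.5 = 5
Step 5: 75-fold → factor 75
Step 6: 375 μL + 950 μL = 1325 μL total → factor 1325/375 = 3.5333
Overall dilution factor = 7.7143 × 9.6905 × 33.143 × 5 × 75 × 3.5333 = 3.2828 × 10^6

3.28 × 10^6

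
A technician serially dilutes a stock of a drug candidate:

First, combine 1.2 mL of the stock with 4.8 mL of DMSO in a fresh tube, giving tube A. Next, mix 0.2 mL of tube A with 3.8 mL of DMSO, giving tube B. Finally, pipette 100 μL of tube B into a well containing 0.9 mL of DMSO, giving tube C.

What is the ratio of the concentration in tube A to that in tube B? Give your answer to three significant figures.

20.0

Step 1: 1.2 mL + 4.8 mL = 6 mL total → factor 6/1.2 = 5
Step 2: 0.2 mL + 3.8 mL = 4 mL total → factor 4/0.2 = 20
Dilution factor to tube A = 5; to tube B = 100
[tube A]/[tube B] = (factor to tube B)/(factor to tube A) = 100/5 = 20.0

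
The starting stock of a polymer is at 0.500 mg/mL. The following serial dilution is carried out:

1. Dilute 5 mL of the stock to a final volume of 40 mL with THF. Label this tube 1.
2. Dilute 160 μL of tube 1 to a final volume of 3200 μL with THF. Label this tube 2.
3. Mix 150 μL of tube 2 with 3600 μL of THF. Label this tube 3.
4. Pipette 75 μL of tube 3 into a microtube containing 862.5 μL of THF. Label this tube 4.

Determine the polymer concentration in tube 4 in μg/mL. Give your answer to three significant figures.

Step 1: 5 mL brought to 40 mL → factor 40/5 = 8
Step 2: 160 μL brought to 3200 μL → factor 3200/160 = 20
Step 3: 150 μL + 3600 μL = 3750 μL total → factor 3750/150 = 25
Step 4: 75 μL + 862.5 μL = 937.5 μL total → factor 937.5/75 = 12.5
Overall dilution factor = 8 × 20 × 25 × 12.5 = 50000
Final = 0.500 mg/mL / 50000 = 1.000 × 10^-5 mg/mL = 0.0100 μg/mL

0.0100 μg/mL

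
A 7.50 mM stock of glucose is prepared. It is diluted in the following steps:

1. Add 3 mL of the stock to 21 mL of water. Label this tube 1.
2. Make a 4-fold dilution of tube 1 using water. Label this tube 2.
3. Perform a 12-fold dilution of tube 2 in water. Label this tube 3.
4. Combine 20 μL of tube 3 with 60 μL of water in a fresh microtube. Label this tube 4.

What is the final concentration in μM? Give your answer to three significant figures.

Step 1: 3 mL + 21 mL = 24 mL total → factor 24/3 = 8
Step 2: 4-fold → factor 4
Step 3: 12-fold → factor 12
Step 4: 20 μL + 60 μL = 80 μL total → factor 80/20 = 4
Overall dilution factor = 8 × 4 × 12 × 4 = 1536
Final = 7.50 mM / 1536 = 0.004883 mM = 4.88 μM

4.88 μM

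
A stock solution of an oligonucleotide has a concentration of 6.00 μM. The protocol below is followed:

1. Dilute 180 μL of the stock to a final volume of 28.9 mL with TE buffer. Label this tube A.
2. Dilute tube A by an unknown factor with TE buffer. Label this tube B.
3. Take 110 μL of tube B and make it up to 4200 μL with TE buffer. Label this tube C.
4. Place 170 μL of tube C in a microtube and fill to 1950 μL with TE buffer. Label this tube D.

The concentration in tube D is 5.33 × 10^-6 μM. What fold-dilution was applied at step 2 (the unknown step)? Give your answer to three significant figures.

16.0-fold

Step 1: 180 μL brought to 28.9 mL → factor 28900/180 = 160.56
Step 2: unknown factor x
Step 3: 110 μL brought to 4200 μL → factor 4200/110 = 38.182
Step 4: 170 μL brought to 1950 μL → factor 1950/170 = 11.471
Product of known-step factors = 70318
Overall factor = 6.00 μM / (5.33 × 10^-6 μM) = 1.1257 × 10^6
x = 1.1257 × 10^6 / 70318 = 16.0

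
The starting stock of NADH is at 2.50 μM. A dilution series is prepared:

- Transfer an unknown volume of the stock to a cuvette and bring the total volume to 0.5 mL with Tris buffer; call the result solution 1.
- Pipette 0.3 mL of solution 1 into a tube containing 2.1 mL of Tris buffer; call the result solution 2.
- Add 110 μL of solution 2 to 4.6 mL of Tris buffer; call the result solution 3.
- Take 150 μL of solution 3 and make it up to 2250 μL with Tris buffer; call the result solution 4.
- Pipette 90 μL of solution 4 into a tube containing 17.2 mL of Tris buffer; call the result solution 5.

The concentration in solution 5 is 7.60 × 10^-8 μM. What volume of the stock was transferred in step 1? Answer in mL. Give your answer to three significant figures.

Step 1: v brought to 0.5 mL → factor = 0.5 mL/v
Step 2: 0.3 mL + 2.1 mL = 2.4 mL total → factor 2.4/0.3 = 8
Step 3: 110 μL + 4.6 mL = 4710 μL total → factor 4710/110 = 42.818
Step 4: 150 μL brought to 2250 μL → factor 2250/150 = 15
Step 5: 90 μL + 17.2 mL = 17290 μL total → factor 17290/90 = 192.11
Product of known-step factors = 9.871 × 10^5
Overall factor = 2.50 μM / (7.60 × 10^-8 μM) = 3.2895 × 10^7
Step-1 factor = 3.2895 × 10^7 / 9.871 × 10^5 = 33.325
v = 0.5 mL / 33.325 = 0.0150 mL

0.0150 mL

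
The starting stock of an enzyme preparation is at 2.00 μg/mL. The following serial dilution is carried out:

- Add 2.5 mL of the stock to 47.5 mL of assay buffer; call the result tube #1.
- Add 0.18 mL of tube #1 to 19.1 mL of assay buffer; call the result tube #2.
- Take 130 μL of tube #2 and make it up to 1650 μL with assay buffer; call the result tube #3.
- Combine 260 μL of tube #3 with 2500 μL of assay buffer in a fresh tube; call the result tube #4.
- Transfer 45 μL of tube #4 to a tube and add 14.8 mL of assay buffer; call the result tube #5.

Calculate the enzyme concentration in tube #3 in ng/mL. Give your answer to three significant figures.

0.0736 ng/mL

Step 1: 2.5 mL + 47.5 mL = 50 mL total → factor 50/2.5 = 20
Step 2: 0.18 mL + 19.1 mL = 19.28 mL total → factor 19.28/0.18 = 107.11
Step 3: 130 μL brought to 1650 μL → factor 1650/130 = 12.692
Dilution factor through tube #3 = 20 × 107.11 × 12.692 = 27190
[tube #3] = 2.00 μg/mL / 27190 = 7.356 × 10^-5 μg/mL = 0.0736 ng/mL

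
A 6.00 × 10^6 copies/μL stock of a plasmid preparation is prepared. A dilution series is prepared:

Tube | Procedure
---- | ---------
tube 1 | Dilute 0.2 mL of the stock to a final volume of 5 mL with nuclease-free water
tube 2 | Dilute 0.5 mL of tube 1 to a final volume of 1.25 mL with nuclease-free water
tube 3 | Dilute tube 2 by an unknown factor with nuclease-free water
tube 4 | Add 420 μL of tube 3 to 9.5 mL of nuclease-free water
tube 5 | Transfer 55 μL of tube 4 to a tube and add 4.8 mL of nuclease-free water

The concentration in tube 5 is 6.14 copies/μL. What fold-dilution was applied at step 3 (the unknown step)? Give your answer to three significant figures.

Step 1: 0.2 mL brought to 5 mL → factor 5/0.2 = 25
Step 2: 0.5 mL brought to 1.25 mL → factor 1.25/0.5 = 2.5
Step 3: unknown factor x
Step 4: 420 μL + 9.5 mL = 9920 μL total → factor 9920/420 = 23.619
Step 5: 55 μL + 4.8 mL = 4855 μL total → factor 4855/55 = 88.273
Product of known-step factors = 1.3031 × 10^5
Overall factor = 6.00 × 10^6 copies/μL / (6.14 copies/μL) = 9.772 × 10^5
x = 9.772 × 10^5 / 1.3031 × 10^5 = 7.50

7.50-fold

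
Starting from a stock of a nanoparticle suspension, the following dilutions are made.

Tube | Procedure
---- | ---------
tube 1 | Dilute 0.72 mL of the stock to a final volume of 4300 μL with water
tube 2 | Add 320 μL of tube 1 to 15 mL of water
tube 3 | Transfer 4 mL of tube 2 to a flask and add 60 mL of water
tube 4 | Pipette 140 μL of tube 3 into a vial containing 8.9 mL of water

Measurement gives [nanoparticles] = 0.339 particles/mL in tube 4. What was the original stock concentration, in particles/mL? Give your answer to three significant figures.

1.00 × 10^5 particles/mL

Step 1: 0.72 mL brought to 4300 μL → factor 4.3/0.72 = 5.9722
Step 2: 320 μL + 15 mL = 15320 μL total → factor 15320/320 = 47.875
Step 3: 4 mL + 60 mL = 64 mL total → factor 64/4 = 16
Step 4: 140 μL + 8.9 mL = 9040 μL total → factor 9040/140 = 64.571
Overall dilution factor = 5.9722 × 47.875 × 16 × 64.571 = 2.954 × 10^5
Stock = 0.339 particles/mL × 2.954 × 10^5 = 1.00 × 10^5 particles/mL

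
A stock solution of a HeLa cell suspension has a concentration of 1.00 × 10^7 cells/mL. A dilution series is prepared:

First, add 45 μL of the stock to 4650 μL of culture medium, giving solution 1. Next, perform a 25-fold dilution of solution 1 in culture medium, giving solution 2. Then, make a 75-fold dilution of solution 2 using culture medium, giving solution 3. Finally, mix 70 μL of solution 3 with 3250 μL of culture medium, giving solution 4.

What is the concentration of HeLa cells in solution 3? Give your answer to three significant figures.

Step 1: 45 μL + 4650 μL = 4695 μL total → factor 4695/45 = 104.33
Step 2: 25-fold → factor 25
Step 3: 75-fold → factor 75
Dilution factor through solution 3 = 104.33 × 25 × 75 = 1.9562 × 10^5
[solution 3] = 1.00 × 10^7 cells/mL / 1.9562 × 10^5 = 51.1 cells/mL

51.1 cells/mL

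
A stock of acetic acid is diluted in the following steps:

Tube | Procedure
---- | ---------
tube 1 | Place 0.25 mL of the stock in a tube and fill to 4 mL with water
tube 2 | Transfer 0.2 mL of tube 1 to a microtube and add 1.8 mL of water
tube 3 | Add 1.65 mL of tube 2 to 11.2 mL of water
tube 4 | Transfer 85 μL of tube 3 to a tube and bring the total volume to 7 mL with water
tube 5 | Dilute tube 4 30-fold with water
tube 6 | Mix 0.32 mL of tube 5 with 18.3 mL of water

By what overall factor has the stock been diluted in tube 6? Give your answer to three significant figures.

1.79 × 10^8

Step 1: 0.25 mL brought to 4 mL → factor 4/0.25 = 16
Step 2: 0.2 mL + 1.8 mL = 2 mL total → factor 2/0.2 = 10
Step 3: 1.65 mL + 11.2 mL = 12.85 mL total → factor 12.85/1.65 = 7.7879
Step 4: 85 μL brought to 7 mL → factor 7000/85 = 82.353
Step 5: 30-fold → factor 30
Step 6: 0.32 mL + 18.3 mL = 18.62 mL total → factor 18.62/0.32 = 58.188
Overall dilution factor = 16 × 10 × 7.7879 × 82.353 × 30 × 58.188 = 1.7913 × 10^8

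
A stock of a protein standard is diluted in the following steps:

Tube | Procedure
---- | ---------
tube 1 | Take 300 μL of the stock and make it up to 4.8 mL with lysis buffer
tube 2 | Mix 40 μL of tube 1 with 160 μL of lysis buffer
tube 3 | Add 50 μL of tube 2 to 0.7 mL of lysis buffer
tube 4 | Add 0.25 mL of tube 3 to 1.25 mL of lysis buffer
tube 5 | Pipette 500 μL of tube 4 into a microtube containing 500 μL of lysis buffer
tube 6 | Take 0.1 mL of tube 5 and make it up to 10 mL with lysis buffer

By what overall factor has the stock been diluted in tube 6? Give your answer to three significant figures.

1.44 × 10^6

Step 1: 300 μL brought to 4.8 mL → factor 4800/300 = 16
Step 2: 40 μL + 160 μL = 200 μL total → factor 200/40 = 5
Step 3: 50 μL + 0.7 mL = 750 μL total → factor 750/50 = 15
Step 4: 0.25 mL + 1.25 mL = 1.5 mL total → factor 1.5/0.25 = 6
Step 5: 500 μL + 500 μL = 1000 μL total → factor 1000/500 = 2
Step 6: 0.1 mL brought to 10 mL → factor 10/0.1 = 100
Overall dilution factor = 16 × 5 × 15 × 6 × 2 × 100 = 1.44 × 10^6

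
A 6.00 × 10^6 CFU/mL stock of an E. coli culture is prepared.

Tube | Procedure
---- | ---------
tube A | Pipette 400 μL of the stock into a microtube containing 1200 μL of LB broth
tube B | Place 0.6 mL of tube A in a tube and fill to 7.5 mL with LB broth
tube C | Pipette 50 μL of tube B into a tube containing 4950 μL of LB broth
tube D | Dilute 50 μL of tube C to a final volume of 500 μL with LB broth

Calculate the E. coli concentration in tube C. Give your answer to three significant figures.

Step 1: 400 μL + 1200 μL = 1600 μL total → factor 1600/400 = 4
Step 2: 0.6 mL brought to 7.5 mL → factor 7.5/0.6 = 12.5
Step 3: 50 μL + 4950 μL = 5000 μL total → factor 5000/50 = 100
Dilution factor through tube C = 4 × 12.5 × 100 = 5000
[tube C] = 6.00 × 10^6 CFU/mL / 5000 = 1.20 × 10^3 CFU/mL

1.20 × 10^3 CFU/mL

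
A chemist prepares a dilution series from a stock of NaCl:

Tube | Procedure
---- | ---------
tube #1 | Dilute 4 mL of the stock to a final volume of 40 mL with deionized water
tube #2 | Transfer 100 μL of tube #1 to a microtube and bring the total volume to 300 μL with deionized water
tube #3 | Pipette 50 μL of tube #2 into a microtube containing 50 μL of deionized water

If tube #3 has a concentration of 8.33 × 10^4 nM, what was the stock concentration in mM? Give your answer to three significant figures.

Step 1: 4 mL brought to 40 mL → factor 40/4 = 10
Step 2: 100 μL brought to 300 μL → factor 300/100 = 3
Step 3: 50 μL + 50 μL = 100 μL total → factor 100/50 = 2
Overall dilution factor = 10 × 3 × 2 = 60
Stock = 8.33 × 10^4 nM × 60 = 4.998 × 10^6 nM = 5.00 mM

5.00 mM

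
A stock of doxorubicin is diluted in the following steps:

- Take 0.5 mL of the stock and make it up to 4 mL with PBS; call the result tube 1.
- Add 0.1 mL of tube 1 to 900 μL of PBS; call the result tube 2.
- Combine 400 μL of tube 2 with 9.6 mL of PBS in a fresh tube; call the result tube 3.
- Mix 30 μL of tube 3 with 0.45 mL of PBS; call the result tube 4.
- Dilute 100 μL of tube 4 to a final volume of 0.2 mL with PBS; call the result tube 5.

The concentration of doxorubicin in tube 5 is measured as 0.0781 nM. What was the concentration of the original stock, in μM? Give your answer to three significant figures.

5.00 μM

Step 1: 0.5 mL brought to 4 mL → factor 4/0.5 = 8
Step 2: 0.1 mL + 900 μL = 1 mL total → factor 1/0.1 = 10
Step 3: 400 μL + 9.6 mL = 10000 μL total → factor 10000/400 = 25
Step 4: 30 μL + 0.45 mL = 480 μL total → factor 480/30 = 16
Step 5: 100 μL brought to 0.2 mL → factor 200/100 = 2
Overall dilution factor = 8 × 10 × 25 × 16 × 2 = 64000
Stock = 0.0781 nM × 64000 = 4998 nM = 5.00 μM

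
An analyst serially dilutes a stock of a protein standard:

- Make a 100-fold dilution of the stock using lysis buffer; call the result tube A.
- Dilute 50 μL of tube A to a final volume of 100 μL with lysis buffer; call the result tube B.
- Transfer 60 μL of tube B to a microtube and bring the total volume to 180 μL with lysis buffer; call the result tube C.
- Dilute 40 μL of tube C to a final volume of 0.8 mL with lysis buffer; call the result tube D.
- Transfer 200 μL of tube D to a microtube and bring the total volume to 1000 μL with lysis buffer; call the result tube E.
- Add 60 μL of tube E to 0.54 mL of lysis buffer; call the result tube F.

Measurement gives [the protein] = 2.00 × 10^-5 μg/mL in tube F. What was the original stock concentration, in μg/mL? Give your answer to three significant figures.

12.0 μg/mL

Step 1: 100-fold → factor 100
Step 2: 50 μL brought to 100 μL → factor 100/50 = 2
Step 3: 60 μL brought to 180 μL → factor 180/60 = 3
Step 4: 40 μL brought to 0.8 mL → factor 800/40 = 20
Step 5: 200 μL brought to 1000 μL → factor 1000/200 = 5
Step 6: 60 μL + 0.54 mL = 600 μL total → factor 600/60 = 10
Overall dilution factor = 100 × 2 × 3 × 20 × 5 × 10 = 6 × 10^5
Stock = 2.00 × 10^-5 μg/mL × 6 × 10^5 = 12.0 μg/mL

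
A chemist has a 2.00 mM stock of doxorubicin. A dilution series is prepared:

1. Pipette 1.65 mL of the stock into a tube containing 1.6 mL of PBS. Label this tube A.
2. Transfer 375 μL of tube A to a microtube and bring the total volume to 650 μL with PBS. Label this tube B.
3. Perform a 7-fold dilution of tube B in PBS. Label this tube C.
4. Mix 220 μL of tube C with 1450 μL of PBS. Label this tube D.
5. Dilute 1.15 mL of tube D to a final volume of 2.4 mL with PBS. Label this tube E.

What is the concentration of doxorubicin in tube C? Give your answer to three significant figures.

0.0837 mM

Step 1: 1.65 mL + 1.6 mL = 3.25 mL total → factor 3.25/1.65 = 1.9697
Step 2: 375 μL brought to 650 μL → factor 650/375 = 1.7333
Step 3: 7-fold → factor 7
Dilution factor through tube C = 1.9697 × 1.7333 × 7 = 23.899
[tube C] = 2.00 mM / 23.899 = 0.0837 mM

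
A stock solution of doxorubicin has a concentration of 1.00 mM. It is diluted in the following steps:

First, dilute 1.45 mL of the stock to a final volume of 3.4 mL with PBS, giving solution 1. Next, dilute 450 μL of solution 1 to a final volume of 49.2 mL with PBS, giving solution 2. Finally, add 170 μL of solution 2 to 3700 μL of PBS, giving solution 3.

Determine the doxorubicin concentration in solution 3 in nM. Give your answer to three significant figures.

Step 1: 1.45 mL brought to 3.4 mL → factor 3.4/1.45 = 2.3448
Step 2: 450 μL brought to 49.2 mL → factor 49200/450 = 109.33
Step 3: 170 μL + 3700 μL = 3870 μL total → factor 3870/170 = 22.765
Overall dilution factor = 2.3448 × 109.33 × 22.765 = 5836.1
Final = 1.00 mM / 5836.1 = 0.0001713 mM = 171 nM

171 nM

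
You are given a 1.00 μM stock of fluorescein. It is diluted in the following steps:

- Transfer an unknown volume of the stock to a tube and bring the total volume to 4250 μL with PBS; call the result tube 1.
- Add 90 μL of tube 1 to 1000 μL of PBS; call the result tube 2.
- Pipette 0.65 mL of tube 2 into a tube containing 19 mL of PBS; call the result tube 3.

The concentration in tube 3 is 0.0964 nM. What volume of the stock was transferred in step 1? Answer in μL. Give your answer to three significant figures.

150 μL

Step 1: v brought to 4250 μL → factor = 4250 μL/v
Step 2: 90 μL + 1000 μL = 1090 μL total → factor 1090/90 = 12.111
Step 3: 0.65 mL + 19 mL = 19.65 mL total → factor 19.65/0.65 = 30.231
Product of known-step factors = 366.13
Overall factor = 1.00 μM / (0.0964 nM) = 10373
Step-1 factor = 10373 / 366.13 = 28.333
v = 4250 μL / 28.333 = 150 μL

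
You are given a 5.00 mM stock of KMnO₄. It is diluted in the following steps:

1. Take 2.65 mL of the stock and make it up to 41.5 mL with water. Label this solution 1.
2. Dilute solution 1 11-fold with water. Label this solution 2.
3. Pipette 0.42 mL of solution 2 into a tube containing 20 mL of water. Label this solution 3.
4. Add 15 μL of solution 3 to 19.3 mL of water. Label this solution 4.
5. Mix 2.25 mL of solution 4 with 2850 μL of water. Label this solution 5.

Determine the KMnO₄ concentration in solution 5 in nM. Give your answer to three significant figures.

0.205 nM

Step 1: 2.65 mL brought to 41.5 mL → factor 41.5/2.65 = 15.66
Step 2: 11-fold → factor 11
Step 3: 0.42 mL + 20 mL = 20.42 mL total → factor 20.42/0.42 = 48.619
Step 4: 15 μL + 19.3 mL = 19315 μL total → factor 19315/15 = 1287.7
Step 5: 2.25 mL + 2850 μL = 5.1 mL total → factor 5.1/2.25 = 2.2667
Overall dilution factor = 15.66 × 11 × 48.619 × 1287.7 × 2.2667 = 2.4445 × 10^7
Final = 5.00 mM / 2.4445 × 10^7 = 2.045 × 10^-7 mM = 0.205 nM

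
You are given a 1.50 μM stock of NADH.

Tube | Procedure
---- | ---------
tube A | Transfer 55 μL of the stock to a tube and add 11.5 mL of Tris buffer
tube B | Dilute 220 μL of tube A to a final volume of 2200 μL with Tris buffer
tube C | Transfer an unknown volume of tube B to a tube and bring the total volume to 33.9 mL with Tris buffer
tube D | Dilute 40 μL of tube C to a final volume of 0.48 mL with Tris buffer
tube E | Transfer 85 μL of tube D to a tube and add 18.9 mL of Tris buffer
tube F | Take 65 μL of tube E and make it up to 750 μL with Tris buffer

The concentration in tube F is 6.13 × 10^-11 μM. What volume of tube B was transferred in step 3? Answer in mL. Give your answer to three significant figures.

0.0900 mL

Step 1: 55 μL + 11.5 mL = 11555 μL total → factor 11555/55 = 210.09
Step 2: 220 μL brought to 2200 μL → factor 2200/220 = 10
Step 3: v brought to 33.9 mL → factor = 33.9 mL/v
Step 4: 40 μL brought to 0.48 mL → factor 480/40 = 12
Step 5: 85 μL + 18.9 mL = 18985 μL total → factor 18985/85 = 223.35
Step 6: 65 μL brought to 750 μL → factor 750/65 = 11.538
Product of known-step factors = 6.4972 × 10^7
Overall factor = 1.50 μM / (6.13 × 10^-11 μM) = 2.447 × 10^10
Step-3 factor = 2.447 × 10^10 / 6.4972 × 10^7 = 376.62
v = 33.9 mL / 376.62 = 0.0900 mL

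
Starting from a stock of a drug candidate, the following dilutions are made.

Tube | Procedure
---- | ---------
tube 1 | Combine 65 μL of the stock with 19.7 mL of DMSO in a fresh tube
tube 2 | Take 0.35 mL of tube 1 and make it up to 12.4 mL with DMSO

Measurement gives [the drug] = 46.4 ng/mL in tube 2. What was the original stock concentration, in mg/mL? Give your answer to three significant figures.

Step 1: 65 μL + 19.7 mL = 19765 μL total → factor 19765/65 = 304.08
Step 2: 0.35 mL brought to 12.4 mL → factor 12.4/0.35 = 35.429
Overall dilution factor = 304.08 × 35.429 = 10773
Stock = 46.4 ng/mL × 10773 = 4.999 × 10^5 ng/mL = 0.500 mg/mL

0.500 mg/mL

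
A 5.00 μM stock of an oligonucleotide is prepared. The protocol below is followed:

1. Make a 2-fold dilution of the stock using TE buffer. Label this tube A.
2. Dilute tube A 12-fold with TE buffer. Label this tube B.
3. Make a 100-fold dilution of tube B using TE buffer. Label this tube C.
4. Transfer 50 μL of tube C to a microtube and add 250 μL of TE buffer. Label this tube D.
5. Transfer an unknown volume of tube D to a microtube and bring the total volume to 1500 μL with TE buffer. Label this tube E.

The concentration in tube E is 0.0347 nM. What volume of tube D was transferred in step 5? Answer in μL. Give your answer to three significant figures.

Step 1: 2-fold → factor 2
Step 2: 12-fold → factor 12
Step 3: 100-fold → factor 100
Step 4: 50 μL + 250 μL = 300 μL total → factor 300/50 = 6
Step 5: v brought to 1500 μL → factor = 1500 μL/v
Product of known-step factors = 14400
Overall factor = 5.00 μM / (0.0347 nM) = 1.4409 × 10^5
Step-5 factor = 1.4409 × 10^5 / 14400 = 10.006
v = 1500 μL / 10.006 = 150 μL

150 μL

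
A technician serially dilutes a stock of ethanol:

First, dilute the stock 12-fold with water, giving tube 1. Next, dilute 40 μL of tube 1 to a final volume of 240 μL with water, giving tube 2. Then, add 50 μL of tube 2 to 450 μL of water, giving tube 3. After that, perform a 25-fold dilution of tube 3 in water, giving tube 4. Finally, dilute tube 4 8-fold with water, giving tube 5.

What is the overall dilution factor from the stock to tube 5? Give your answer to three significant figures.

1.44 × 10^5

Step 1: 12-fold → factor 12
Step 2: 40 μL brought to 240 μL → factor 240/40 = 6
Step 3: 50 μL + 450 μL = 500 μL total → factor 500/50 = 10
Step 4: 25-fold → factor 25
Step 5: 8-fold → factor 8
Overall dilution factor = 12 × 6 × 10 × 25 × 8 = 1.44 × 10^5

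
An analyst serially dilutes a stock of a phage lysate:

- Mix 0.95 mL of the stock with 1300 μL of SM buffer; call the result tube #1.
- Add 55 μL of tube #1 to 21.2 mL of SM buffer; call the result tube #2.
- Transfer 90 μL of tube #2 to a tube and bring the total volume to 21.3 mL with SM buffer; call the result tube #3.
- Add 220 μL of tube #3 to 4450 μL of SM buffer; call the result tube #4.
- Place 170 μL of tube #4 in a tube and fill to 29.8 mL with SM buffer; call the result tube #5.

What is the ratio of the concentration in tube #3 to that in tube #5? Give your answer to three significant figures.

3.72 × 10^3

Step 1: 0.95 mL + 1300 μL = 2.25 mL total → factor 2.25/0.95 = 2.3684
Step 2: 55 μL + 21.2 mL = 21255 μL total → factor 21255/55 = 386.45
Step 3: 90 μL brought to 21.3 mL → factor 21300/90 = 236.67
Step 4: 220 μL + 4450 μL = 4670 μL total → factor 4670/220 = 21.227
Step 5: 170 μL brought to 29.8 mL → factor 29800/170 = 175.29
Dilution factor to tube #3 = 2.1662 × 10^5; to tube #5 = 8.0604 × 10^8
[tube #3]/[tube #5] = (factor to tube #5)/(factor to tube #3) = 8.0604 × 10^8/2.1662 × 10^5 = 3.72 × 10^3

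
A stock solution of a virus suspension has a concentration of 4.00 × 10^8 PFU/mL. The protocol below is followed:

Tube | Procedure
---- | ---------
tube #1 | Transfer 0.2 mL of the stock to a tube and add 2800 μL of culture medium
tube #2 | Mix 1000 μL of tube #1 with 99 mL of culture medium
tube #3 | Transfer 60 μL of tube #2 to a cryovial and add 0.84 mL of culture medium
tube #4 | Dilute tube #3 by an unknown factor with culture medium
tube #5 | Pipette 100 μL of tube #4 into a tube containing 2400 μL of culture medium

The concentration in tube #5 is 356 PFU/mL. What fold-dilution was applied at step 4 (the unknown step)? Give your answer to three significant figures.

2.00-fold

Step 1: 0.2 mL + 2800 μL = 3 mL total → factor 3/0.2 = 15
Step 2: 1000 μL + 99 mL = 1 × 10^5 μL total → factor 1 × 10^5/1000 = 100
Step 3: 60 μL + 0.84 mL = 900 μL total → factor 900/60 = 15
Step 4: unknown factor x
Step 5: 100 μL + 2400 μL = 2500 μL total → factor 2500/100 = 25
Product of known-step factors = 5.625 × 10^5
Overall factor = 4.00 × 10^8 PFU/mL / (356 PFU/mL) = 1.1236 × 10^6
x = 1.1236 × 10^6 / 5.625 × 10^5 = 2.00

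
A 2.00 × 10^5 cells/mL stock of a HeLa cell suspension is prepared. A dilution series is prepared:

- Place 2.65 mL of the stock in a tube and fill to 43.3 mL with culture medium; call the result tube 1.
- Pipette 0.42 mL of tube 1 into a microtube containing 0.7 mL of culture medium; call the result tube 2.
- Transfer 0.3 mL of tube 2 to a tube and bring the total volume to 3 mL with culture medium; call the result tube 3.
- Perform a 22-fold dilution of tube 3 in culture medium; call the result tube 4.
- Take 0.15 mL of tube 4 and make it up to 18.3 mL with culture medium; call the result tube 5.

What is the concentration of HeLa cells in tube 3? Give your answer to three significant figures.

459 cells/mL

Step 1: 2.65 mL brought to 43.3 mL → factor 43.3/2.65 = 16.34
Step 2: 0.42 mL + 0.7 mL = 1.12 mL total → factor 1.12/0.42 = 2.6667
Step 3: 0.3 mL brought to 3 mL → factor 3/0.3 = 10
Dilution factor through tube 3 = 16.34 × 2.6667 × 10 = 435.72
[tube 3] = 2.00 × 10^5 cells/mL / 435.72 = 459 cells/mL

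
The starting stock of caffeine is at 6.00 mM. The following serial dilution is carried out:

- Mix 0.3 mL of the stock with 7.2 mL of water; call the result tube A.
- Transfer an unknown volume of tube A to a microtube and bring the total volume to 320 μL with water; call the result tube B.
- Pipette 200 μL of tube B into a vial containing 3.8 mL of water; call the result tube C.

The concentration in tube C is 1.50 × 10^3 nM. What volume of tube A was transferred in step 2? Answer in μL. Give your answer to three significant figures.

Step 1: 0.3 mL + 7.2 mL = 7.5 mL total → factor 7.5/0.3 = 25
Step 2: v brought to 320 μL → factor = 320 μL/v
Step 3: 200 μL + 3.8 mL = 4000 μL total → factor 4000/200 = 20
Product of known-step factors = 500
Overall factor = 6.00 mM / (1.50 × 10^3 nM) = 4000
Step-2 factor = 4000 / 500 = 8
v = 320 μL / 8 = 40.0 μL

40.0 μL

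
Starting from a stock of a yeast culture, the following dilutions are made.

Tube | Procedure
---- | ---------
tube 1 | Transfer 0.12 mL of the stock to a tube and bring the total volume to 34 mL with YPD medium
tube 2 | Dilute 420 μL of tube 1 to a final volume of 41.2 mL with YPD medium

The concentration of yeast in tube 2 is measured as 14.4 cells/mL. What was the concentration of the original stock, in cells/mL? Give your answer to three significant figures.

4.00 × 10^5 cells/mL

Step 1: 0.12 mL brought to 34 mL → factor 34/0.12 = 283.33
Step 2: 420 μL brought to 41.2 mL → factor 41200/420 = 98.095
Overall dilution factor = 283.33 × 98.095 = 27794
Stock = 14.4 cells/mL × 27794 = 4.00 × 10^5 cells/mL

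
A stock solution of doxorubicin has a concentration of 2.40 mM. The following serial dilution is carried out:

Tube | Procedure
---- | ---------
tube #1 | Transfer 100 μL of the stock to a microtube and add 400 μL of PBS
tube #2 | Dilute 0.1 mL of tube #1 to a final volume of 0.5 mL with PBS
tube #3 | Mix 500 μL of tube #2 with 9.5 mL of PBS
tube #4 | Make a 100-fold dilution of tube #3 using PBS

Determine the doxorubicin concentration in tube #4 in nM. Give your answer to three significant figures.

48.0 nM

Step 1: 100 μL + 400 μL = 500 μL total → factor 500/100 = 5
Step 2: 0.1 mL brought to 0.5 mL → factor 0.5/0.1 = 5
Step 3: 500 μL + 9.5 mL = 10000 μL total → factor 10000/500 = 20
Step 4: 100-fold → factor 100
Overall dilution factor = 5 × 5 × 20 × 100 = 50000
Final = 2.40 mM / 50000 = 4.800 × 10^-5 mM = 48.0 nM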